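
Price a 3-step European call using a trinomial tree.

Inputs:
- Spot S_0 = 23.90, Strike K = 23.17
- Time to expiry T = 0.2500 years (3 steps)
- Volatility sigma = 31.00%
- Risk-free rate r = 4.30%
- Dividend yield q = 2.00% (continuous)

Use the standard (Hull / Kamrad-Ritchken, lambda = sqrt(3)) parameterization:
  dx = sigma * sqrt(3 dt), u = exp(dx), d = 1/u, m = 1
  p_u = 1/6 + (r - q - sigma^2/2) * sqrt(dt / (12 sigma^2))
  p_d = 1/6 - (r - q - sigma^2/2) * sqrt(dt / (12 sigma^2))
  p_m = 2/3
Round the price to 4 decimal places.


dt = T/N = 0.083333; dx = sigma*sqrt(3*dt) = 0.155000
u = exp(dx) = 1.167658; d = 1/u = 0.856415
p_u = 0.159933, p_m = 0.666667, p_d = 0.173401
Discount per step: exp(-r*dt) = 0.996423
Stock lattice S(k, j) with j the centered position index:
  k=0: S(0,+0) = 23.9000
  k=1: S(1,-1) = 20.4683; S(1,+0) = 23.9000; S(1,+1) = 27.9070
  k=2: S(2,-2) = 17.5294; S(2,-1) = 20.4683; S(2,+0) = 23.9000; S(2,+1) = 27.9070; S(2,+2) = 32.5859
  k=3: S(3,-3) = 15.0124; S(3,-2) = 17.5294; S(3,-1) = 20.4683; S(3,+0) = 23.9000; S(3,+1) = 27.9070; S(3,+2) = 32.5859; S(3,+3) = 38.0491
Terminal payoffs V(N, j) = max(S_T - K, 0):
  V(3,-3) = 0.000000; V(3,-2) = 0.000000; V(3,-1) = 0.000000; V(3,+0) = 0.730000; V(3,+1) = 4.737025; V(3,+2) = 9.415860; V(3,+3) = 14.879139
Backward induction: V(k, j) = exp(-r*dt) * [p_u * V(k+1, j+1) + p_m * V(k+1, j) + p_d * V(k+1, j-1)]
  V(2,-2) = exp(-r*dt) * [p_u*0.000000 + p_m*0.000000 + p_d*0.000000] = 0.000000
  V(2,-1) = exp(-r*dt) * [p_u*0.730000 + p_m*0.000000 + p_d*0.000000] = 0.116333
  V(2,+0) = exp(-r*dt) * [p_u*4.737025 + p_m*0.730000 + p_d*0.000000] = 1.239822
  V(2,+1) = exp(-r*dt) * [p_u*9.415860 + p_m*4.737025 + p_d*0.730000] = 4.773369
  V(2,+2) = exp(-r*dt) * [p_u*14.879139 + p_m*9.415860 + p_d*4.737025] = 9.444402
  V(1,-1) = exp(-r*dt) * [p_u*1.239822 + p_m*0.116333 + p_d*0.000000] = 0.274857
  V(1,+0) = exp(-r*dt) * [p_u*4.773369 + p_m*1.239822 + p_d*0.116333] = 1.604379
  V(1,+1) = exp(-r*dt) * [p_u*9.444402 + p_m*4.773369 + p_d*1.239822] = 4.890147
  V(0,+0) = exp(-r*dt) * [p_u*4.890147 + p_m*1.604379 + p_d*0.274857] = 1.892547

Answer: Price = V(0,0) = 1.8925


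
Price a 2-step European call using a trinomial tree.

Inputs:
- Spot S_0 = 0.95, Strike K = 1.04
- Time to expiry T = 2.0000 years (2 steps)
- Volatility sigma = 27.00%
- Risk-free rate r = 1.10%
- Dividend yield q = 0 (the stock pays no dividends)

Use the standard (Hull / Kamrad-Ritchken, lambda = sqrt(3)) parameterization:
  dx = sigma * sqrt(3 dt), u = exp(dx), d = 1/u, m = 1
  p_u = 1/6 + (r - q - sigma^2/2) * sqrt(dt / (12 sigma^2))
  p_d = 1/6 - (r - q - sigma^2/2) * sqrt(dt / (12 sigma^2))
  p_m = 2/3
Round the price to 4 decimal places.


dt = T/N = 1.000000; dx = sigma*sqrt(3*dt) = 0.467654
u = exp(dx) = 1.596245; d = 1/u = 0.626470
p_u = 0.139456, p_m = 0.666667, p_d = 0.193877
Discount per step: exp(-r*dt) = 0.989060
Stock lattice S(k, j) with j the centered position index:
  k=0: S(0,+0) = 0.9500
  k=1: S(1,-1) = 0.5951; S(1,+0) = 0.9500; S(1,+1) = 1.5164
  k=2: S(2,-2) = 0.3728; S(2,-1) = 0.5951; S(2,+0) = 0.9500; S(2,+1) = 1.5164; S(2,+2) = 2.4206
Terminal payoffs V(N, j) = max(S_T - K, 0):
  V(2,-2) = 0.000000; V(2,-1) = 0.000000; V(2,+0) = 0.000000; V(2,+1) = 0.476432; V(2,+2) = 1.380597
Backward induction: V(k, j) = exp(-r*dt) * [p_u * V(k+1, j+1) + p_m * V(k+1, j) + p_d * V(k+1, j-1)]
  V(1,-1) = exp(-r*dt) * [p_u*0.000000 + p_m*0.000000 + p_d*0.000000] = 0.000000
  V(1,+0) = exp(-r*dt) * [p_u*0.476432 + p_m*0.000000 + p_d*0.000000] = 0.065715
  V(1,+1) = exp(-r*dt) * [p_u*1.380597 + p_m*0.476432 + p_d*0.000000] = 0.504574
  V(0,+0) = exp(-r*dt) * [p_u*0.504574 + p_m*0.065715 + p_d*0.000000] = 0.112927

Answer: Price = V(0,0) = 0.1129


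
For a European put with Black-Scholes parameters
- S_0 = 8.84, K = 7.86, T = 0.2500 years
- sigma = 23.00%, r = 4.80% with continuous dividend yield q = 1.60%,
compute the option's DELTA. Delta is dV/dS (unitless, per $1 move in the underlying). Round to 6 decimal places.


d1 = 1.1488066975; d2 = 1.0338066975
phi(d1) = 0.2062189218; exp(-qT) = 0.9960079893; exp(-rT) = 0.9880717129
N(-d1) = 0.1253178485
Delta = -exp(-qT) * N(-d1) = -0.9960079893 * 0.1253178485 = -0.124818

Answer: Delta = -0.124818


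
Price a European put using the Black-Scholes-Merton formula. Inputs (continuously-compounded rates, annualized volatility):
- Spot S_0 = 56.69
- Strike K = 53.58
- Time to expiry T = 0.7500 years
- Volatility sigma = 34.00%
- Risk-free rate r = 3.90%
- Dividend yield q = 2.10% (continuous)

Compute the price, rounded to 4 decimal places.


d1 = (ln(S/K) + (r - q + 0.5*sigma^2) * T) / (sigma * sqrt(T)) = 0.38469176
d2 = d1 - sigma * sqrt(T) = 0.09024312
exp(-rT) = 0.97117364; exp(-qT) = 0.98437338
P = K * exp(-rT) * N(-d2) - S_0 * exp(-qT) * N(-d1)
N(-d1) = 0.35023290; N(-d2) = 0.46404701
P = 53.5800 * 0.97117364 * 0.46404701 - 56.6900 * 0.98437338 * 0.35023290 = 4.6025

Answer: Price = 4.6025


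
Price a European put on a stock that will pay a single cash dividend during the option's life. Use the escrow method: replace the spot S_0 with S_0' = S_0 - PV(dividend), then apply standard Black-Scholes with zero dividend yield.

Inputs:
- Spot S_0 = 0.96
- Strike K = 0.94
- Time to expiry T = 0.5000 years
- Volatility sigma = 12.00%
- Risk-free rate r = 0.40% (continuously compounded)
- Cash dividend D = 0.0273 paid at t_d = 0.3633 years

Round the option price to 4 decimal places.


Answer: Price = 0.0344

Derivation:
PV(D) = D * exp(-r * t_d) = 0.0273 * 0.99854786 = 0.02726036
S_0' = S_0 - PV(D) = 0.9600 - 0.02726036 = 0.93273964
d1 = (ln(S_0'/K) + (r + sigma^2/2)*T) / (sigma*sqrt(T)) = -0.02538238
d2 = d1 - sigma*sqrt(T) = -0.11023519
exp(-rT) = 0.99800200
N(-d1) = 0.51012502; N(-d2) = 0.54388857
P = K * exp(-rT) * N(-d2) - S_0' * N(-d1) = 0.9400 * 0.99800200 * 0.54388857 - 0.93273964 * 0.51012502 = 0.0344


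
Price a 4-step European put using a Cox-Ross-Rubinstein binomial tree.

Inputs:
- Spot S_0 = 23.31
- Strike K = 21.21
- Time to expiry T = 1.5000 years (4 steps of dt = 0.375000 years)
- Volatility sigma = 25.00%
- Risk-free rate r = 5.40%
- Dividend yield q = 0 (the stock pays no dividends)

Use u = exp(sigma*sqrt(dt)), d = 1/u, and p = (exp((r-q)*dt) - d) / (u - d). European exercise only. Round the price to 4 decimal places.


dt = T/N = 0.375000
u = exp(sigma*sqrt(dt)) = 1.165433; d = 1/u = 0.858050
p = (exp((r-q)*dt) - d) / (u - d) = 0.528351
Discount per step: exp(-r*dt) = 0.979954
Stock lattice S(k, i) with i counting down-moves:
  k=0: S(0,0) = 23.3100
  k=1: S(1,0) = 27.1663; S(1,1) = 20.0011
  k=2: S(2,0) = 31.6605; S(2,1) = 23.3100; S(2,2) = 17.1620
  k=3: S(3,0) = 36.8982; S(3,1) = 27.1663; S(3,2) = 20.0011; S(3,3) = 14.7258
  k=4: S(4,0) = 43.0024; S(4,1) = 31.6605; S(4,2) = 23.3100; S(4,3) = 17.1620; S(4,4) = 12.6355
Terminal payoffs V(N, i) = max(K - S_T, 0):
  V(4,0) = 0.000000; V(4,1) = 0.000000; V(4,2) = 0.000000; V(4,3) = 4.048024; V(4,4) = 8.574504
Backward induction: V(k, i) = exp(-r*dt) * [p * V(k+1, i) + (1-p) * V(k+1, i+1)].
  V(3,0) = exp(-r*dt) * [p*0.000000 + (1-p)*0.000000] = 0.000000
  V(3,1) = exp(-r*dt) * [p*0.000000 + (1-p)*0.000000] = 0.000000
  V(3,2) = exp(-r*dt) * [p*0.000000 + (1-p)*4.048024] = 1.870971
  V(3,3) = exp(-r*dt) * [p*4.048024 + (1-p)*8.574504] = 6.058987
  V(2,0) = exp(-r*dt) * [p*0.000000 + (1-p)*0.000000] = 0.000000
  V(2,1) = exp(-r*dt) * [p*0.000000 + (1-p)*1.870971] = 0.864751
  V(2,2) = exp(-r*dt) * [p*1.870971 + (1-p)*6.058987] = 3.769140
  V(1,0) = exp(-r*dt) * [p*0.000000 + (1-p)*0.864751] = 0.399683
  V(1,1) = exp(-r*dt) * [p*0.864751 + (1-p)*3.769140] = 2.189806
  V(0,0) = exp(-r*dt) * [p*0.399683 + (1-p)*2.189806] = 1.219054

Answer: Price = V(0,0) = 1.2191


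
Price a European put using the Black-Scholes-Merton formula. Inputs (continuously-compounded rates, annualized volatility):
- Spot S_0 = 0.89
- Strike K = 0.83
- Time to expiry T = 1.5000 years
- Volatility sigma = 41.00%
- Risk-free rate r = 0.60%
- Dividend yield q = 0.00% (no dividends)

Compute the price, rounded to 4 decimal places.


d1 = (ln(S/K) + (r - q + 0.5*sigma^2) * T) / (sigma * sqrt(T)) = 0.40799092
d2 = d1 - sigma * sqrt(T) = -0.09415448
exp(-rT) = 0.99104038; exp(-qT) = 1.00000000
P = K * exp(-rT) * N(-d2) - S_0 * exp(-qT) * N(-d1)
N(-d1) = 0.34164017; N(-d2) = 0.53750678
P = 0.8300 * 0.99104038 * 0.53750678 - 0.8900 * 1.00000000 * 0.34164017 = 0.1381

Answer: Price = 0.1381


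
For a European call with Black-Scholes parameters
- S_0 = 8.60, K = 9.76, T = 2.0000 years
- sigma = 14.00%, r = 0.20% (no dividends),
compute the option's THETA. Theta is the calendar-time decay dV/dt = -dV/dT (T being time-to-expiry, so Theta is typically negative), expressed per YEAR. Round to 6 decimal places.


d1 = -0.5198760029; d2 = -0.7178659016
phi(d1) = 0.3485149811; exp(-qT) = 1.0000000000; exp(-rT) = 0.9960079893
Theta = -S*exp(-qT)*phi(d1)*sigma/(2*sqrt(T)) - r*K*exp(-rT)*N(d2) + q*S*exp(-qT)*N(d1)
N(d1) = 0.3015750010; N(d2) = 0.2364199872; sqrt(T) = 1.4142135624
Term 1 = -8.6000 * 1.0000000000 * 0.3485149811 * 0.1400 / (2 * 1.4142135624) = -0.1483552585
Term 2 = -0.0020 * 9.7600 * 0.9960079893 * 0.2364199872 = -0.0045964953
Term 3 = 0 (no dividend yield, q = 0)
Theta = -0.1483552585 + (-0.0045964953) + (0.0000000000) = -0.152952

Answer: Theta = -0.152952


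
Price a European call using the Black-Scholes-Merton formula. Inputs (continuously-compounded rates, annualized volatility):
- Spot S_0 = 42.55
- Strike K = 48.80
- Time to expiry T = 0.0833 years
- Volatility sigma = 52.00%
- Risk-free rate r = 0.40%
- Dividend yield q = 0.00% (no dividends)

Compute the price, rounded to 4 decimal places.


d1 = (ln(S/K) + (r - q + 0.5*sigma^2) * T) / (sigma * sqrt(T)) = -0.83591567
d2 = d1 - sigma * sqrt(T) = -0.98599672
exp(-rT) = 0.99966686; exp(-qT) = 1.00000000
C = S_0 * exp(-qT) * N(d1) - K * exp(-rT) * N(d2)
N(d1) = 0.20160117; N(d2) = 0.16206736
C = 42.5500 * 1.00000000 * 0.20160117 - 48.8000 * 0.99966686 * 0.16206736 = 0.6719

Answer: Price = 0.6719


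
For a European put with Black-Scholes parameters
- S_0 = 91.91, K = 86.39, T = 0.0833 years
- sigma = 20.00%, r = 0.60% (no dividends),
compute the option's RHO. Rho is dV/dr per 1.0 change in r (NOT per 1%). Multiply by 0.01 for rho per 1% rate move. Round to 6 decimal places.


Answer: Rho = -1.051677

Derivation:
d1 = 1.1105309378; d2 = 1.0528074590
phi(d1) = 0.2153311905; exp(-qT) = 1.0000000000; exp(-rT) = 0.9995003249
N(-d2) = 0.1462146228
Rho = -K*T*exp(-rT)*N(-d2) = -86.3900 * 0.0833 * 0.9995003249 * 0.1462146228 = -1.051677


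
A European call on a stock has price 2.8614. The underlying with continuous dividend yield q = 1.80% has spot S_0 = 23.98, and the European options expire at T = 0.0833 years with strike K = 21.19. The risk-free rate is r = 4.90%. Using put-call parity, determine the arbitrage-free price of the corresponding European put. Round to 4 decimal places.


Answer: Put price = 0.0210

Derivation:
Put-call parity: C - P = S_0 * exp(-qT) - K * exp(-rT).
S_0 * exp(-qT) = 23.9800 * 0.99850172 = 23.94407133
K * exp(-rT) = 21.1900 * 0.99592662 = 21.10368505
P = C - S*exp(-qT) + K*exp(-rT)
P = 2.8614 - 23.94407133 + 21.10368505 = 0.0210


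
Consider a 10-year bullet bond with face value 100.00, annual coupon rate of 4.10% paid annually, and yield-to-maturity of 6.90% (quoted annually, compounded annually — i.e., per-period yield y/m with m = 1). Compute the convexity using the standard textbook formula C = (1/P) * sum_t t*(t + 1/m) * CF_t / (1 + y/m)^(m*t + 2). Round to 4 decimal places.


Answer: Convexity = 73.4036

Derivation:
Coupon per period c = face * coupon_rate / m = 4.100000
Periods per year m = 1; per-period yield y/m = 0.069000
Number of cashflows N = 10
Cashflows (t years, CF_t, discount factor 1/(1+y/m)^(m*t), PV):
  t = 1.0000: CF_t = 4.100000, DF = 0.935454, PV = 3.835360
  t = 2.0000: CF_t = 4.100000, DF = 0.875074, PV = 3.587802
  t = 3.0000: CF_t = 4.100000, DF = 0.818591, PV = 3.356222
  t = 4.0000: CF_t = 4.100000, DF = 0.765754, PV = 3.139591
  t = 5.0000: CF_t = 4.100000, DF = 0.716327, PV = 2.936942
  t = 6.0000: CF_t = 4.100000, DF = 0.670091, PV = 2.747373
  t = 7.0000: CF_t = 4.100000, DF = 0.626839, PV = 2.570040
  t = 8.0000: CF_t = 4.100000, DF = 0.586379, PV = 2.404154
  t = 9.0000: CF_t = 4.100000, DF = 0.548530, PV = 2.248974
  t = 10.0000: CF_t = 104.100000, DF = 0.513125, PV = 53.416285
Price P = sum_t PV_t = 80.242743
Convexity numerator sum_t t*(t + 1/m) * CF_t / (1+y/m)^(m*t + 2):
  t = 1.0000: term = 6.712445
  t = 2.0000: term = 18.837544
  t = 3.0000: term = 35.243301
  t = 4.0000: term = 54.947460
  t = 5.0000: term = 77.101207
  t = 6.0000: term = 100.974452
  t = 7.0000: term = 125.942566
  t = 8.0000: term = 151.474421
  t = 9.0000: term = 177.121634
  t = 10.0000: term = 5141.749946
Convexity = (1/P) * sum = 5890.104975 / 80.242743 = 73.403585


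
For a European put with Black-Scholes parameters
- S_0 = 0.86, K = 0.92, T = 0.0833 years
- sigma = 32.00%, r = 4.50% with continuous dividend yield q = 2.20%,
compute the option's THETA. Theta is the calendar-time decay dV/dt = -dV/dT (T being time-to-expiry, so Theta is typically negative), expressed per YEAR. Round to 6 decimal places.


d1 = -0.6632961807; d2 = -0.7556537467
phi(d1) = 0.3201647907; exp(-qT) = 0.9981690782; exp(-rT) = 0.9962585169
Theta = -S*exp(-qT)*phi(d1)*sigma/(2*sqrt(T)) + r*K*exp(-rT)*N(-d2) - q*S*exp(-qT)*N(-d1)
N(-d1) = 0.7464295589; N(-d2) = 0.7750715888; sqrt(T) = 0.2886173938
Term 1 = -0.8600 * 0.9981690782 * 0.3201647907 * 0.3200 / (2 * 0.2886173938) = -0.1523609300
Term 2 = 0.0450 * 0.9200 * 0.9962585169 * 0.7750715888 = 0.0319679072
Term 3 = -0.0220 * 0.8600 * 0.9981690782 * 0.7464295589 = -0.0140965902
Theta = -0.1523609300 + (0.0319679072) + (-0.0140965902) = -0.134490

Answer: Theta = -0.134490


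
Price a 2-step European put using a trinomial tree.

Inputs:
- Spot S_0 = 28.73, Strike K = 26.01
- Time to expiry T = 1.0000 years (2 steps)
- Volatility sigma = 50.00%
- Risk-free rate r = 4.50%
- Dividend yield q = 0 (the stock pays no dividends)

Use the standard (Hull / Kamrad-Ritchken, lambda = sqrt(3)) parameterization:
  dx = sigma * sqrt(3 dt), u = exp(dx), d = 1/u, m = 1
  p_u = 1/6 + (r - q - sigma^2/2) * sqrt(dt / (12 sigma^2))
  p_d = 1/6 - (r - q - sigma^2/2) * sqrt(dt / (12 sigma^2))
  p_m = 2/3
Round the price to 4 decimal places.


dt = T/N = 0.500000; dx = sigma*sqrt(3*dt) = 0.612372
u = exp(dx) = 1.844803; d = 1/u = 0.542063
p_u = 0.134007, p_m = 0.666667, p_d = 0.199327
Discount per step: exp(-r*dt) = 0.977751
Stock lattice S(k, j) with j the centered position index:
  k=0: S(0,+0) = 28.7300
  k=1: S(1,-1) = 15.5735; S(1,+0) = 28.7300; S(1,+1) = 53.0012
  k=2: S(2,-2) = 8.4418; S(2,-1) = 15.5735; S(2,+0) = 28.7300; S(2,+1) = 53.0012; S(2,+2) = 97.7767
Terminal payoffs V(N, j) = max(K - S_T, 0):
  V(2,-2) = 17.568188; V(2,-1) = 10.436520; V(2,+0) = 0.000000; V(2,+1) = 0.000000; V(2,+2) = 0.000000
Backward induction: V(k, j) = exp(-r*dt) * [p_u * V(k+1, j+1) + p_m * V(k+1, j) + p_d * V(k+1, j-1)]
  V(1,-1) = exp(-r*dt) * [p_u*0.000000 + p_m*10.436520 + p_d*17.568188] = 10.226776
  V(1,+0) = exp(-r*dt) * [p_u*0.000000 + p_m*0.000000 + p_d*10.436520] = 2.033992
  V(1,+1) = exp(-r*dt) * [p_u*0.000000 + p_m*0.000000 + p_d*0.000000] = 0.000000
  V(0,+0) = exp(-r*dt) * [p_u*0.000000 + p_m*2.033992 + p_d*10.226776] = 3.318940

Answer: Price = V(0,0) = 3.3189


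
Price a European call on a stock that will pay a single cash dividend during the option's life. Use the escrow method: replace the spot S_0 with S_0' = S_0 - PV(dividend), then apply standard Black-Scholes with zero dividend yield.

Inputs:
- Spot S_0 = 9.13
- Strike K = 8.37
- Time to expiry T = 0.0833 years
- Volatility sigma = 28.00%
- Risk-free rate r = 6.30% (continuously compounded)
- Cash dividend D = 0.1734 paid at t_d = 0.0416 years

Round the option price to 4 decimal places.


PV(D) = D * exp(-r * t_d) = 0.1734 * 0.99738263 = 0.17294615
S_0' = S_0 - PV(D) = 9.1300 - 0.17294615 = 8.95705385
d1 = (ln(S_0'/K) + (r + sigma^2/2)*T) / (sigma*sqrt(T)) = 0.94416566
d2 = d1 - sigma*sqrt(T) = 0.86335279
exp(-rT) = 0.99476585
N(d1) = 0.82745750; N(d2) = 0.80602824
C = S_0' * N(d1) - K * exp(-rT) * N(d2) = 8.95705385 * 0.82745750 - 8.3700 * 0.99476585 * 0.80602824 = 0.7004

Answer: Price = 0.7004


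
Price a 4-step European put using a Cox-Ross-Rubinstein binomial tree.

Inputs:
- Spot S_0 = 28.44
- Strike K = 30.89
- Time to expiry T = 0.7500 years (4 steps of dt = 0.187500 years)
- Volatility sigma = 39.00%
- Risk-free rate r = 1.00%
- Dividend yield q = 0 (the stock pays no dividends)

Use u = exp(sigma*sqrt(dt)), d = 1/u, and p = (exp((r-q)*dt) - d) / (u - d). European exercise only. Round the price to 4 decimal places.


dt = T/N = 0.187500
u = exp(sigma*sqrt(dt)) = 1.183972; d = 1/u = 0.844615
p = (exp((r-q)*dt) - d) / (u - d) = 0.463412
Discount per step: exp(-r*dt) = 0.998127
Stock lattice S(k, i) with i counting down-moves:
  k=0: S(0,0) = 28.4400
  k=1: S(1,0) = 33.6722; S(1,1) = 24.0208
  k=2: S(2,0) = 39.8669; S(2,1) = 28.4400; S(2,2) = 20.2883
  k=3: S(3,0) = 47.2013; S(3,1) = 33.6722; S(3,2) = 24.0208; S(3,3) = 17.1358
  k=4: S(4,0) = 55.8850; S(4,1) = 39.8669; S(4,2) = 28.4400; S(4,3) = 20.2883; S(4,4) = 14.4732
Terminal payoffs V(N, i) = max(K - S_T, 0):
  V(4,0) = 0.000000; V(4,1) = 0.000000; V(4,2) = 2.450000; V(4,3) = 10.601653; V(4,4) = 16.416827
Backward induction: V(k, i) = exp(-r*dt) * [p * V(k+1, i) + (1-p) * V(k+1, i+1)].
  V(3,0) = exp(-r*dt) * [p*0.000000 + (1-p)*0.000000] = 0.000000
  V(3,1) = exp(-r*dt) * [p*0.000000 + (1-p)*2.450000] = 1.312179
  V(3,2) = exp(-r*dt) * [p*2.450000 + (1-p)*10.601653] = 6.811299
  V(3,3) = exp(-r*dt) * [p*10.601653 + (1-p)*16.416827] = 13.696303
  V(2,0) = exp(-r*dt) * [p*0.000000 + (1-p)*1.312179] = 0.702781
  V(2,1) = exp(-r*dt) * [p*1.312179 + (1-p)*6.811299] = 4.254957
  V(2,2) = exp(-r*dt) * [p*6.811299 + (1-p)*13.696303] = 10.486032
  V(1,0) = exp(-r*dt) * [p*0.702781 + (1-p)*4.254957] = 2.603950
  V(1,1) = exp(-r*dt) * [p*4.254957 + (1-p)*10.486032] = 7.584246
  V(0,0) = exp(-r*dt) * [p*2.603950 + (1-p)*7.584246] = 5.266435

Answer: Price = V(0,0) = 5.2664


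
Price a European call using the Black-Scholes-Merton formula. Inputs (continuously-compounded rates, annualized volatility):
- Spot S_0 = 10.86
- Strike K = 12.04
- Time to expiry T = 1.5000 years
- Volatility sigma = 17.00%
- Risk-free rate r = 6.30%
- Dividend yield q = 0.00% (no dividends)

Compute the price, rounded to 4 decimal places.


Answer: Price = 0.8580

Derivation:
d1 = (ln(S/K) + (r - q + 0.5*sigma^2) * T) / (sigma * sqrt(T)) = 0.06256705
d2 = d1 - sigma * sqrt(T) = -0.14563958
exp(-rT) = 0.90982773; exp(-qT) = 1.00000000
C = S_0 * exp(-qT) * N(d1) - K * exp(-rT) * N(d2)
N(d1) = 0.52494437; N(d2) = 0.44210296
C = 10.8600 * 1.00000000 * 0.52494437 - 12.0400 * 0.90982773 * 0.44210296 = 0.8580


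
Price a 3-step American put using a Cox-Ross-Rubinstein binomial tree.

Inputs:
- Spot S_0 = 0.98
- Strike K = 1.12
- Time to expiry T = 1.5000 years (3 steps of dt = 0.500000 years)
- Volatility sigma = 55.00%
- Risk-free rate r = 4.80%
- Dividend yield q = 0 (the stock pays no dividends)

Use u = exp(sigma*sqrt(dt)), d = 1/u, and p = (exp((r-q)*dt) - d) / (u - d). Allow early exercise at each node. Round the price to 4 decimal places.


dt = T/N = 0.500000
u = exp(sigma*sqrt(dt)) = 1.475370; d = 1/u = 0.677796
p = (exp((r-q)*dt) - d) / (u - d) = 0.434435
Discount per step: exp(-r*dt) = 0.976286
Stock lattice S(k, i) with i counting down-moves:
  k=0: S(0,0) = 0.9800
  k=1: S(1,0) = 1.4459; S(1,1) = 0.6642
  k=2: S(2,0) = 2.1332; S(2,1) = 0.9800; S(2,2) = 0.4502
  k=3: S(3,0) = 3.1472; S(3,1) = 1.4459; S(3,2) = 0.6642; S(3,3) = 0.3052
Terminal payoffs V(N, i) = max(K - S_T, 0):
  V(3,0) = 0.000000; V(3,1) = 0.000000; V(3,2) = 0.455760; V(3,3) = 0.814843
Backward induction: V(k, i) = exp(-r*dt) * [p * V(k+1, i) + (1-p) * V(k+1, i+1)]; then take max(V_cont, immediate exercise) for American.
  V(2,0) = exp(-r*dt) * [p*0.000000 + (1-p)*0.000000] = 0.000000; exercise = 0.000000; V(2,0) = max -> 0.000000
  V(2,1) = exp(-r*dt) * [p*0.000000 + (1-p)*0.455760] = 0.251649; exercise = 0.140000; V(2,1) = max -> 0.251649
  V(2,2) = exp(-r*dt) * [p*0.455760 + (1-p)*0.814843] = 0.643221; exercise = 0.669781; V(2,2) = max -> 0.669781
  V(1,0) = exp(-r*dt) * [p*0.000000 + (1-p)*0.251649] = 0.138949; exercise = 0.000000; V(1,0) = max -> 0.138949
  V(1,1) = exp(-r*dt) * [p*0.251649 + (1-p)*0.669781] = 0.476554; exercise = 0.455760; V(1,1) = max -> 0.476554
  V(0,0) = exp(-r*dt) * [p*0.138949 + (1-p)*0.476554] = 0.322063; exercise = 0.140000; V(0,0) = max -> 0.322063

Answer: Price = V(0,0) = 0.3221


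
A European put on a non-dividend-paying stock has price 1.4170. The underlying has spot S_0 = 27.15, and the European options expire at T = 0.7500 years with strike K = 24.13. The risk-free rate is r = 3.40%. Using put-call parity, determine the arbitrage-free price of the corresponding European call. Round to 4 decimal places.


Put-call parity: C - P = S_0 * exp(-qT) - K * exp(-rT).
S_0 * exp(-qT) = 27.1500 * 1.00000000 = 27.15000000
K * exp(-rT) = 24.1300 * 0.97482238 = 23.52246400
C = P + S*exp(-qT) - K*exp(-rT)
C = 1.4170 + 27.15000000 - 23.52246400 = 5.0445

Answer: Call price = 5.0445


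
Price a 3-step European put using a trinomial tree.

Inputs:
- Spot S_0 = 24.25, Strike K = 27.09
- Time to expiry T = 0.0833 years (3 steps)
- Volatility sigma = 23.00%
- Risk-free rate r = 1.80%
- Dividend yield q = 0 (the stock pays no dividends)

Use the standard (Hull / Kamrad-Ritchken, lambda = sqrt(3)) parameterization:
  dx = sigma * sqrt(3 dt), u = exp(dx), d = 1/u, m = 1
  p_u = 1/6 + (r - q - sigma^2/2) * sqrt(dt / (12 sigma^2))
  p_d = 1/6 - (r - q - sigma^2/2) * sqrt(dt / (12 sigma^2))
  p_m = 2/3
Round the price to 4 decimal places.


Answer: Price = V(0,0) = 2.8434

Derivation:
dt = T/N = 0.027767; dx = sigma*sqrt(3*dt) = 0.066382
u = exp(dx) = 1.068635; d = 1/u = 0.935773
p_u = 0.164899, p_m = 0.666667, p_d = 0.168434
Discount per step: exp(-r*dt) = 0.999500
Stock lattice S(k, j) with j the centered position index:
  k=0: S(0,+0) = 24.2500
  k=1: S(1,-1) = 22.6925; S(1,+0) = 24.2500; S(1,+1) = 25.9144
  k=2: S(2,-2) = 21.2350; S(2,-1) = 22.6925; S(2,+0) = 24.2500; S(2,+1) = 25.9144; S(2,+2) = 27.6930
  k=3: S(3,-3) = 19.8712; S(3,-2) = 21.2350; S(3,-1) = 22.6925; S(3,+0) = 24.2500; S(3,+1) = 25.9144; S(3,+2) = 27.6930; S(3,+3) = 29.5937
Terminal payoffs V(N, j) = max(K - S_T, 0):
  V(3,-3) = 7.218817; V(3,-2) = 5.854961; V(3,-1) = 4.397497; V(3,+0) = 2.840000; V(3,+1) = 1.175605; V(3,+2) = 0.000000; V(3,+3) = 0.000000
Backward induction: V(k, j) = exp(-r*dt) * [p_u * V(k+1, j+1) + p_m * V(k+1, j) + p_d * V(k+1, j-1)]
  V(2,-2) = exp(-r*dt) * [p_u*4.397497 + p_m*5.854961 + p_d*7.218817] = 5.841425
  V(2,-1) = exp(-r*dt) * [p_u*2.840000 + p_m*4.397497 + p_d*5.854961] = 4.383961
  V(2,+0) = exp(-r*dt) * [p_u*1.175605 + p_m*2.840000 + p_d*4.397497] = 2.826464
  V(2,+1) = exp(-r*dt) * [p_u*0.000000 + p_m*1.175605 + p_d*2.840000] = 1.261458
  V(2,+2) = exp(-r*dt) * [p_u*0.000000 + p_m*0.000000 + p_d*1.175605] = 0.197913
  V(1,-1) = exp(-r*dt) * [p_u*2.826464 + p_m*4.383961 + p_d*5.841425] = 4.370432
  V(1,+0) = exp(-r*dt) * [p_u*1.261458 + p_m*2.826464 + p_d*4.383961] = 2.829317
  V(1,+1) = exp(-r*dt) * [p_u*0.197913 + p_m*1.261458 + p_d*2.826464] = 1.349006
  V(0,+0) = exp(-r*dt) * [p_u*1.349006 + p_m*2.829317 + p_d*4.370432] = 2.843369


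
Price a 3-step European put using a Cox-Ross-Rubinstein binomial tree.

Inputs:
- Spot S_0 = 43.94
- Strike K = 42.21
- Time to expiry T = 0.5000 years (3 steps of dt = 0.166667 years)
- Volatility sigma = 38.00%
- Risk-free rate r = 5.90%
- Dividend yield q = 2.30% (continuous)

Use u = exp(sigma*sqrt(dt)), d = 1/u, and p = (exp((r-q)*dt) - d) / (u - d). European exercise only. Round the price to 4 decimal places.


dt = T/N = 0.166667
u = exp(sigma*sqrt(dt)) = 1.167815; d = 1/u = 0.856300
p = (exp((r-q)*dt) - d) / (u - d) = 0.480613
Discount per step: exp(-r*dt) = 0.990215
Stock lattice S(k, i) with i counting down-moves:
  k=0: S(0,0) = 43.9400
  k=1: S(1,0) = 51.3138; S(1,1) = 37.6258
  k=2: S(2,0) = 59.9250; S(2,1) = 43.9400; S(2,2) = 32.2190
  k=3: S(3,0) = 69.9813; S(3,1) = 51.3138; S(3,2) = 37.6258; S(3,3) = 27.5891
Terminal payoffs V(N, i) = max(K - S_T, 0):
  V(3,0) = 0.000000; V(3,1) = 0.000000; V(3,2) = 4.584172; V(3,3) = 14.620866
Backward induction: V(k, i) = exp(-r*dt) * [p * V(k+1, i) + (1-p) * V(k+1, i+1)].
  V(2,0) = exp(-r*dt) * [p*0.000000 + (1-p)*0.000000] = 0.000000
  V(2,1) = exp(-r*dt) * [p*0.000000 + (1-p)*4.584172] = 2.357663
  V(2,2) = exp(-r*dt) * [p*4.584172 + (1-p)*14.620866] = 9.701238
  V(1,0) = exp(-r*dt) * [p*0.000000 + (1-p)*2.357663] = 1.212558
  V(1,1) = exp(-r*dt) * [p*2.357663 + (1-p)*9.701238] = 6.111431
  V(0,0) = exp(-r*dt) * [p*1.212558 + (1-p)*6.111431] = 3.720208

Answer: Price = V(0,0) = 3.7202


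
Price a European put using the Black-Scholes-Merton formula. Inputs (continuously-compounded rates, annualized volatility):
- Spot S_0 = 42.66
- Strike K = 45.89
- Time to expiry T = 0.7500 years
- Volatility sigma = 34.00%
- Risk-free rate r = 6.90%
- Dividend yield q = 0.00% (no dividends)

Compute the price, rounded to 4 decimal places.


d1 = (ln(S/K) + (r - q + 0.5*sigma^2) * T) / (sigma * sqrt(T)) = 0.07510473
d2 = d1 - sigma * sqrt(T) = -0.21934391
exp(-rT) = 0.94956623; exp(-qT) = 1.00000000
P = K * exp(-rT) * N(-d2) - S_0 * exp(-qT) * N(-d1)
N(-d1) = 0.47006569; N(-d2) = 0.58680892
P = 45.8900 * 0.94956623 * 0.58680892 - 42.6600 * 1.00000000 * 0.47006569 = 5.5175

Answer: Price = 5.5175


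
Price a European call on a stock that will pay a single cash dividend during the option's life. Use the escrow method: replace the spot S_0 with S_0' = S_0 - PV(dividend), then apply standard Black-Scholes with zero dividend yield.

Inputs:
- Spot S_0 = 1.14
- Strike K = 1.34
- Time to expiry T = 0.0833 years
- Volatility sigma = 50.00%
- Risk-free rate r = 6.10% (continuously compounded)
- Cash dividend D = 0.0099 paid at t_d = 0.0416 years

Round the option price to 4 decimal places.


Answer: Price = 0.0111

Derivation:
PV(D) = D * exp(-r * t_d) = 0.0099 * 0.99746562 = 0.00987491
S_0' = S_0 - PV(D) = 1.1400 - 0.00987491 = 1.13012509
d1 = (ln(S_0'/K) + (r + sigma^2/2)*T) / (sigma*sqrt(T)) = -1.07302949
d2 = d1 - sigma*sqrt(T) = -1.21733819
exp(-rT) = 0.99493159
N(d1) = 0.14162894; N(d2) = 0.11173778
C = S_0' * N(d1) - K * exp(-rT) * N(d2) = 1.13012509 * 0.14162894 - 1.3400 * 0.99493159 * 0.11173778 = 0.0111


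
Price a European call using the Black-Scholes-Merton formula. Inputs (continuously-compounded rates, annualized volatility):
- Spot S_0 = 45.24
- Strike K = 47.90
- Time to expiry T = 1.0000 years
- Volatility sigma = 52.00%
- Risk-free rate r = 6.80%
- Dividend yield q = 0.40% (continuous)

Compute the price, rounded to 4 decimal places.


Answer: Price = 9.3666

Derivation:
d1 = (ln(S/K) + (r - q + 0.5*sigma^2) * T) / (sigma * sqrt(T)) = 0.27320413
d2 = d1 - sigma * sqrt(T) = -0.24679587
exp(-rT) = 0.93426047; exp(-qT) = 0.99600799
C = S_0 * exp(-qT) * N(d1) - K * exp(-rT) * N(d2)
N(d1) = 0.60765185; N(d2) = 0.40253310
C = 45.2400 * 0.99600799 * 0.60765185 - 47.9000 * 0.93426047 * 0.40253310 = 9.3666


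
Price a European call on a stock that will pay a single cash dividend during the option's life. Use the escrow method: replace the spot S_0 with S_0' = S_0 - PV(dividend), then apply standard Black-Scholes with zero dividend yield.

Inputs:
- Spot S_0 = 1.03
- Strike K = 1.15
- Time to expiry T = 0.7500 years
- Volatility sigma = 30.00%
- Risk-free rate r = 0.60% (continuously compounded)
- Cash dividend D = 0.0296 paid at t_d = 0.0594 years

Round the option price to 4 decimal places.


PV(D) = D * exp(-r * t_d) = 0.0296 * 0.99964366 = 0.02958945
S_0' = S_0 - PV(D) = 1.0300 - 0.02958945 = 1.00041055
d1 = (ln(S_0'/K) + (r + sigma^2/2)*T) / (sigma*sqrt(T)) = -0.38913977
d2 = d1 - sigma*sqrt(T) = -0.64894740
exp(-rT) = 0.99551011
N(d1) = 0.34858638; N(d2) = 0.25818619
C = S_0' * N(d1) - K * exp(-rT) * N(d2) = 1.00041055 * 0.34858638 - 1.1500 * 0.99551011 * 0.25818619 = 0.0531

Answer: Price = 0.0531


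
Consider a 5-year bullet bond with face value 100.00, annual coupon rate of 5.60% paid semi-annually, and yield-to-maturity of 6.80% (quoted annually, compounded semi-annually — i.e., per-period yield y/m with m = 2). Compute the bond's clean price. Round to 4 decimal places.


Answer: Price = 94.9848

Derivation:
Coupon per period c = face * coupon_rate / m = 2.800000
Periods per year m = 2; per-period yield y/m = 0.034000
Number of cashflows N = 10
Cashflows (t years, CF_t, discount factor 1/(1+y/m)^(m*t), PV):
  t = 0.5000: CF_t = 2.800000, DF = 0.967118, PV = 2.707930
  t = 1.0000: CF_t = 2.800000, DF = 0.935317, PV = 2.618888
  t = 1.5000: CF_t = 2.800000, DF = 0.904562, PV = 2.532774
  t = 2.0000: CF_t = 2.800000, DF = 0.874818, PV = 2.449491
  t = 2.5000: CF_t = 2.800000, DF = 0.846052, PV = 2.368947
  t = 3.0000: CF_t = 2.800000, DF = 0.818233, PV = 2.291051
  t = 3.5000: CF_t = 2.800000, DF = 0.791327, PV = 2.215717
  t = 4.0000: CF_t = 2.800000, DF = 0.765307, PV = 2.142860
  t = 4.5000: CF_t = 2.800000, DF = 0.740142, PV = 2.072398
  t = 5.0000: CF_t = 102.800000, DF = 0.715805, PV = 73.584734
Price P = sum_t PV_t = 94.984791


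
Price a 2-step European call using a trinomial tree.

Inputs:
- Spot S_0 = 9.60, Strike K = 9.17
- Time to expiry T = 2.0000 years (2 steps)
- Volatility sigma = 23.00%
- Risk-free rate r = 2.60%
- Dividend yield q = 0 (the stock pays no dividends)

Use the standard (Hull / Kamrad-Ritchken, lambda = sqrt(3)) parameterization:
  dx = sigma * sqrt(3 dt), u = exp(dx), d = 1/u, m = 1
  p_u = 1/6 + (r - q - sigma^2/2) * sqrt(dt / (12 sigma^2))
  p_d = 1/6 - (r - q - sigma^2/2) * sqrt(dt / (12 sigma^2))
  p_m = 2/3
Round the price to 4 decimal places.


dt = T/N = 1.000000; dx = sigma*sqrt(3*dt) = 0.398372
u = exp(dx) = 1.489398; d = 1/u = 0.671412
p_u = 0.166102, p_m = 0.666667, p_d = 0.167231
Discount per step: exp(-r*dt) = 0.974335
Stock lattice S(k, j) with j the centered position index:
  k=0: S(0,+0) = 9.6000
  k=1: S(1,-1) = 6.4456; S(1,+0) = 9.6000; S(1,+1) = 14.2982
  k=2: S(2,-2) = 4.3276; S(2,-1) = 6.4456; S(2,+0) = 9.6000; S(2,+1) = 14.2982; S(2,+2) = 21.2957
Terminal payoffs V(N, j) = max(S_T - K, 0):
  V(2,-2) = 0.000000; V(2,-1) = 0.000000; V(2,+0) = 0.430000; V(2,+1) = 5.128216; V(2,+2) = 12.125728
Backward induction: V(k, j) = exp(-r*dt) * [p_u * V(k+1, j+1) + p_m * V(k+1, j) + p_d * V(k+1, j-1)]
  V(1,-1) = exp(-r*dt) * [p_u*0.430000 + p_m*0.000000 + p_d*0.000000] = 0.069591
  V(1,+0) = exp(-r*dt) * [p_u*5.128216 + p_m*0.430000 + p_d*0.000000] = 1.109254
  V(1,+1) = exp(-r*dt) * [p_u*12.125728 + p_m*5.128216 + p_d*0.430000] = 5.363545
  V(0,+0) = exp(-r*dt) * [p_u*5.363545 + p_m*1.109254 + p_d*0.069591] = 1.599893

Answer: Price = V(0,0) = 1.5999


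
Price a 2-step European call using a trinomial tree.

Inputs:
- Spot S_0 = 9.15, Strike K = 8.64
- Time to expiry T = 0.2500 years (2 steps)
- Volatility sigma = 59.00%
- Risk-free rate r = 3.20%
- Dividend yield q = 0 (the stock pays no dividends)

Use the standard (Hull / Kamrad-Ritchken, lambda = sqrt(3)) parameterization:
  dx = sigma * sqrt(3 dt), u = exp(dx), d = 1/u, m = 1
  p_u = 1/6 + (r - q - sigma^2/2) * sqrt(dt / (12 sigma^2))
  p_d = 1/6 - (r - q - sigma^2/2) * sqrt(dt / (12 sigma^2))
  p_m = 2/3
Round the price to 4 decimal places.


dt = T/N = 0.125000; dx = sigma*sqrt(3*dt) = 0.361300
u = exp(dx) = 1.435194; d = 1/u = 0.696770
p_u = 0.142094, p_m = 0.666667, p_d = 0.191239
Discount per step: exp(-r*dt) = 0.996008
Stock lattice S(k, j) with j the centered position index:
  k=0: S(0,+0) = 9.1500
  k=1: S(1,-1) = 6.3754; S(1,+0) = 9.1500; S(1,+1) = 13.1320
  k=2: S(2,-2) = 4.4422; S(2,-1) = 6.3754; S(2,+0) = 9.1500; S(2,+1) = 13.1320; S(2,+2) = 18.8470
Terminal payoffs V(N, j) = max(S_T - K, 0):
  V(2,-2) = 0.000000; V(2,-1) = 0.000000; V(2,+0) = 0.510000; V(2,+1) = 4.492021; V(2,+2) = 10.206993
Backward induction: V(k, j) = exp(-r*dt) * [p_u * V(k+1, j+1) + p_m * V(k+1, j) + p_d * V(k+1, j-1)]
  V(1,-1) = exp(-r*dt) * [p_u*0.510000 + p_m*0.000000 + p_d*0.000000] = 0.072179
  V(1,+0) = exp(-r*dt) * [p_u*4.492021 + p_m*0.510000 + p_d*0.000000] = 0.974384
  V(1,+1) = exp(-r*dt) * [p_u*10.206993 + p_m*4.492021 + p_d*0.510000] = 4.524431
  V(0,+0) = exp(-r*dt) * [p_u*4.524431 + p_m*0.974384 + p_d*0.072179] = 1.301072

Answer: Price = V(0,0) = 1.3011


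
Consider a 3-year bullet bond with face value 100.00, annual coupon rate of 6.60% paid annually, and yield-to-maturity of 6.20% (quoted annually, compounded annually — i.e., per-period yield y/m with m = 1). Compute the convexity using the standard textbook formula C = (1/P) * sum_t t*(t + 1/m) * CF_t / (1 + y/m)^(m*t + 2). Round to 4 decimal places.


Answer: Convexity = 9.7865

Derivation:
Coupon per period c = face * coupon_rate / m = 6.600000
Periods per year m = 1; per-period yield y/m = 0.062000
Number of cashflows N = 3
Cashflows (t years, CF_t, discount factor 1/(1+y/m)^(m*t), PV):
  t = 1.0000: CF_t = 6.600000, DF = 0.941620, PV = 6.214689
  t = 2.0000: CF_t = 6.600000, DF = 0.886647, PV = 5.851873
  t = 3.0000: CF_t = 106.600000, DF = 0.834885, PV = 88.998698
Price P = sum_t PV_t = 101.065261
Convexity numerator sum_t t*(t + 1/m) * CF_t / (1+y/m)^(m*t + 2):
  t = 1.0000: term = 11.020477
  t = 2.0000: term = 31.131290
  t = 3.0000: term = 946.925620
Convexity = (1/P) * sum = 989.077387 / 101.065261 = 9.786522


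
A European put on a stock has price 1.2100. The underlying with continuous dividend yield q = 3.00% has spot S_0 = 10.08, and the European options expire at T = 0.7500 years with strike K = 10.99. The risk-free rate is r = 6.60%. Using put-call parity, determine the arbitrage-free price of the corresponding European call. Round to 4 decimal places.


Answer: Call price = 0.6065

Derivation:
Put-call parity: C - P = S_0 * exp(-qT) - K * exp(-rT).
S_0 * exp(-qT) = 10.0800 * 0.97775124 = 9.85573247
K * exp(-rT) = 10.9900 * 0.95170516 = 10.45923969
C = P + S*exp(-qT) - K*exp(-rT)
C = 1.2100 + 9.85573247 - 10.45923969 = 0.6065


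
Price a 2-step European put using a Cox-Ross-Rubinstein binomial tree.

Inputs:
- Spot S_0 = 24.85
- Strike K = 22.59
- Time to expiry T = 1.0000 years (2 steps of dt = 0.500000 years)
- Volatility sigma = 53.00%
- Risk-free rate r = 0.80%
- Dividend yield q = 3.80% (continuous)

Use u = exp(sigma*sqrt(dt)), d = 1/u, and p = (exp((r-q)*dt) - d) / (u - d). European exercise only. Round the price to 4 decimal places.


Answer: Price = V(0,0) = 4.0302

Derivation:
dt = T/N = 0.500000
u = exp(sigma*sqrt(dt)) = 1.454652; d = 1/u = 0.687450
p = (exp((r-q)*dt) - d) / (u - d) = 0.387984
Discount per step: exp(-r*dt) = 0.996008
Stock lattice S(k, i) with i counting down-moves:
  k=0: S(0,0) = 24.8500
  k=1: S(1,0) = 36.1481; S(1,1) = 17.0831
  k=2: S(2,0) = 52.5829; S(2,1) = 24.8500; S(2,2) = 11.7438
Terminal payoffs V(N, i) = max(K - S_T, 0):
  V(2,0) = 0.000000; V(2,1) = 0.000000; V(2,2) = 10.846210
Backward induction: V(k, i) = exp(-r*dt) * [p * V(k+1, i) + (1-p) * V(k+1, i+1)].
  V(1,0) = exp(-r*dt) * [p*0.000000 + (1-p)*0.000000] = 0.000000
  V(1,1) = exp(-r*dt) * [p*0.000000 + (1-p)*10.846210] = 6.611554
  V(0,0) = exp(-r*dt) * [p*0.000000 + (1-p)*6.611554] = 4.030223


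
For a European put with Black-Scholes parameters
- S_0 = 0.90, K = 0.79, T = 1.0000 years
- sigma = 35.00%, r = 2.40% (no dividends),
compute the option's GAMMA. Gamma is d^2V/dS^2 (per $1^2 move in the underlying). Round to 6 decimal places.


d1 = 0.6160337653; d2 = 0.2660337653
phi(d1) = 0.3299918462; exp(-qT) = 1.0000000000; exp(-rT) = 0.9762857098
Gamma = exp(-qT) * phi(d1) / (S * sigma * sqrt(T)) = 1.0000000000 * 0.3299918462 / (0.9000 * 0.3500 * 1.0000000000) = 1.047593

Answer: Gamma = 1.047593


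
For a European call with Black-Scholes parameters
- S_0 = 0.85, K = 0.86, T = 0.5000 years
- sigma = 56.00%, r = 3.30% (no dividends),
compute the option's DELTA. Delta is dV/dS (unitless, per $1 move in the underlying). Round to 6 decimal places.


Answer: Delta = 0.583214

Derivation:
d1 = 0.2101217304; d2 = -0.1858580671
phi(d1) = 0.3902318989; exp(-qT) = 1.0000000000; exp(-rT) = 0.9836353794
N(d1) = 0.5832136672
Delta = exp(-qT) * N(d1) = 1.0000000000 * 0.5832136672 = 0.583214


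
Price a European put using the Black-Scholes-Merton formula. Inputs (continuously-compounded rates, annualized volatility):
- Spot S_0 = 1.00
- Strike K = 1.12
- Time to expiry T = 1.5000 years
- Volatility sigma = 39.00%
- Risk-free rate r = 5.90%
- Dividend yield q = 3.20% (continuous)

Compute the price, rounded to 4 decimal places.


d1 = (ln(S/K) + (r - q + 0.5*sigma^2) * T) / (sigma * sqrt(T)) = 0.08635250
d2 = d1 - sigma * sqrt(T) = -0.39129800
exp(-rT) = 0.91530311; exp(-qT) = 0.95313379
P = K * exp(-rT) * N(-d2) - S_0 * exp(-qT) * N(-d1)
N(-d1) = 0.46559310; N(-d2) = 0.65221151
P = 1.1200 * 0.91530311 * 0.65221151 - 1.0000 * 0.95313379 * 0.46559310 = 0.2248

Answer: Price = 0.2248


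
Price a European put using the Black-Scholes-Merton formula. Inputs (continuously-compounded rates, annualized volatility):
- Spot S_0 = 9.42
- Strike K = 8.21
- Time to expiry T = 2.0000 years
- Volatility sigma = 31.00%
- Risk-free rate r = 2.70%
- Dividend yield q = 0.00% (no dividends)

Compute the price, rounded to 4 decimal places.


Answer: Price = 0.8086

Derivation:
d1 = (ln(S/K) + (r - q + 0.5*sigma^2) * T) / (sigma * sqrt(T)) = 0.65597193
d2 = d1 - sigma * sqrt(T) = 0.21756573
exp(-rT) = 0.94743211; exp(-qT) = 1.00000000
P = K * exp(-rT) * N(-d2) - S_0 * exp(-qT) * N(-d1)
N(-d1) = 0.25592109; N(-d2) = 0.41388374
P = 8.2100 * 0.94743211 * 0.41388374 - 9.4200 * 1.00000000 * 0.25592109 = 0.8086


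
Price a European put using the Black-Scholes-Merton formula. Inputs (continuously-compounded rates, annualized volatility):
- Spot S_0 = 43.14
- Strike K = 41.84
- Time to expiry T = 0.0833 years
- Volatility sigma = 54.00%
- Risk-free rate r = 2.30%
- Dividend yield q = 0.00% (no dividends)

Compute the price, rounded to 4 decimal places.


Answer: Price = 2.0037

Derivation:
d1 = (ln(S/K) + (r - q + 0.5*sigma^2) * T) / (sigma * sqrt(T)) = 0.28654404
d2 = d1 - sigma * sqrt(T) = 0.13069065
exp(-rT) = 0.99808593; exp(-qT) = 1.00000000
P = K * exp(-rT) * N(-d2) - S_0 * exp(-qT) * N(-d1)
N(-d1) = 0.38723073; N(-d2) = 0.44801001
P = 41.8400 * 0.99808593 * 0.44801001 - 43.1400 * 1.00000000 * 0.38723073 = 2.0037


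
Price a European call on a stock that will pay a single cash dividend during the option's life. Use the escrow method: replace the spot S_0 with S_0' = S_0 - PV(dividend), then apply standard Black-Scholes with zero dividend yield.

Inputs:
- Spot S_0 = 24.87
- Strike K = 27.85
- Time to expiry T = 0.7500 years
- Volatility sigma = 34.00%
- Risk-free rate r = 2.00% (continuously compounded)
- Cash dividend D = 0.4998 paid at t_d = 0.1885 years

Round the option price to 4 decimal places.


PV(D) = D * exp(-r * t_d) = 0.4998 * 0.99623710 = 0.49791930
S_0' = S_0 - PV(D) = 24.8700 - 0.49791930 = 24.37208070
d1 = (ln(S_0'/K) + (r + sigma^2/2)*T) / (sigma*sqrt(T)) = -0.25486524
d2 = d1 - sigma*sqrt(T) = -0.54931388
exp(-rT) = 0.98511194
N(d1) = 0.39941359; N(d2) = 0.29139503
C = S_0' * N(d1) - K * exp(-rT) * N(d2) = 24.37208070 * 0.39941359 - 27.8500 * 0.98511194 * 0.29139503 = 1.7400

Answer: Price = 1.7400


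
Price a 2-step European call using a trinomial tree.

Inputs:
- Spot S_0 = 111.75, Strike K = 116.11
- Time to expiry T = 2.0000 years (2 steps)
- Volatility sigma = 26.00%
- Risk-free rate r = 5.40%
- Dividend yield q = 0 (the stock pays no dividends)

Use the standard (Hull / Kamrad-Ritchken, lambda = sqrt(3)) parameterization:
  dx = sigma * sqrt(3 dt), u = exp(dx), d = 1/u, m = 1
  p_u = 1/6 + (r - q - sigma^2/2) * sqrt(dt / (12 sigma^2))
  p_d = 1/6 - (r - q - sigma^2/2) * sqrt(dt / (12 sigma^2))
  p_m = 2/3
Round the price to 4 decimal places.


dt = T/N = 1.000000; dx = sigma*sqrt(3*dt) = 0.450333
u = exp(dx) = 1.568835; d = 1/u = 0.637416
p_u = 0.189095, p_m = 0.666667, p_d = 0.144239
Discount per step: exp(-r*dt) = 0.947432
Stock lattice S(k, j) with j the centered position index:
  k=0: S(0,+0) = 111.7500
  k=1: S(1,-1) = 71.2312; S(1,+0) = 111.7500; S(1,+1) = 175.3173
  k=2: S(2,-2) = 45.4039; S(2,-1) = 71.2312; S(2,+0) = 111.7500; S(2,+1) = 175.3173; S(2,+2) = 275.0439
Terminal payoffs V(N, j) = max(S_T - K, 0):
  V(2,-2) = 0.000000; V(2,-1) = 0.000000; V(2,+0) = 0.000000; V(2,+1) = 59.207294; V(2,+2) = 158.933881
Backward induction: V(k, j) = exp(-r*dt) * [p_u * V(k+1, j+1) + p_m * V(k+1, j) + p_d * V(k+1, j-1)]
  V(1,-1) = exp(-r*dt) * [p_u*0.000000 + p_m*0.000000 + p_d*0.000000] = 0.000000
  V(1,+0) = exp(-r*dt) * [p_u*59.207294 + p_m*0.000000 + p_d*0.000000] = 10.607236
  V(1,+1) = exp(-r*dt) * [p_u*158.933881 + p_m*59.207294 + p_d*0.000000] = 65.870268
  V(0,+0) = exp(-r*dt) * [p_u*65.870268 + p_m*10.607236 + p_d*0.000000] = 18.500692

Answer: Price = V(0,0) = 18.5007
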